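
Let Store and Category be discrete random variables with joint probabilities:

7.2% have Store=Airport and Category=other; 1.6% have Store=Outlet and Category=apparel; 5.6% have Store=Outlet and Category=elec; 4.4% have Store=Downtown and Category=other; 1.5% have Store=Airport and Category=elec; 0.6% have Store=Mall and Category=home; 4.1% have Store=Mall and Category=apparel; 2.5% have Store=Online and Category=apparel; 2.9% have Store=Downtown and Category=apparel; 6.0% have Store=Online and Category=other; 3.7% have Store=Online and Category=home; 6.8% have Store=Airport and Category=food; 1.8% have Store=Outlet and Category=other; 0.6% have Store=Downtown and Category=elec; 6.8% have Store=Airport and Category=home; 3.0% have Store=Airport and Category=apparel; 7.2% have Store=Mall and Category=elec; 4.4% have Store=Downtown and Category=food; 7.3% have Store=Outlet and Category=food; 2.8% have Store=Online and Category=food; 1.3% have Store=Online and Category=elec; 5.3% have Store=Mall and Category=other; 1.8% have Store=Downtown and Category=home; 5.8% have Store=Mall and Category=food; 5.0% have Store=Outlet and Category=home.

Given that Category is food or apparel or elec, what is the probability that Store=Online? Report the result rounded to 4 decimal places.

P(Category=food) = 0.044 + 0.058 + 0.068 + 0.073 + 0.028 = 0.271.
P(Category=apparel) = 0.029 + 0.041 + 0.030 + 0.016 + 0.025 = 0.141.
P(Category=elec) = 0.006 + 0.072 + 0.015 + 0.056 + 0.013 = 0.162.
P(Category ∈ {food, apparel, elec}) = 0.271 + 0.141 + 0.162 = 0.574; P(Store=Online, Category ∈ {food, apparel, elec}) = 0.028 + 0.025 + 0.013 = 0.066.
P(Store=Online | Category ∈ {food, apparel, elec}) = 0.066/0.574 = 0.1150.

0.1150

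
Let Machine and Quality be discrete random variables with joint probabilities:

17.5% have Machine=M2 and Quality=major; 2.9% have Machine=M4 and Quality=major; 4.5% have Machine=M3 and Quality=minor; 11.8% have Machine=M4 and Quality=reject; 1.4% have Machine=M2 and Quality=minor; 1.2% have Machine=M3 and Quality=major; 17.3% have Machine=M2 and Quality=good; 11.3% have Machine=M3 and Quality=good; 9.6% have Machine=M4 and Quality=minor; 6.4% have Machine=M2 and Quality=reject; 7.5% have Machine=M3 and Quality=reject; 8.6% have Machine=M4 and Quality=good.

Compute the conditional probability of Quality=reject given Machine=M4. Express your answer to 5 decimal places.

P(Machine=M4) = 0.086 + 0.096 + 0.029 + 0.118 = 0.329.
P(Quality=reject | Machine=M4) = 0.118/0.329 = 0.35866.

0.35866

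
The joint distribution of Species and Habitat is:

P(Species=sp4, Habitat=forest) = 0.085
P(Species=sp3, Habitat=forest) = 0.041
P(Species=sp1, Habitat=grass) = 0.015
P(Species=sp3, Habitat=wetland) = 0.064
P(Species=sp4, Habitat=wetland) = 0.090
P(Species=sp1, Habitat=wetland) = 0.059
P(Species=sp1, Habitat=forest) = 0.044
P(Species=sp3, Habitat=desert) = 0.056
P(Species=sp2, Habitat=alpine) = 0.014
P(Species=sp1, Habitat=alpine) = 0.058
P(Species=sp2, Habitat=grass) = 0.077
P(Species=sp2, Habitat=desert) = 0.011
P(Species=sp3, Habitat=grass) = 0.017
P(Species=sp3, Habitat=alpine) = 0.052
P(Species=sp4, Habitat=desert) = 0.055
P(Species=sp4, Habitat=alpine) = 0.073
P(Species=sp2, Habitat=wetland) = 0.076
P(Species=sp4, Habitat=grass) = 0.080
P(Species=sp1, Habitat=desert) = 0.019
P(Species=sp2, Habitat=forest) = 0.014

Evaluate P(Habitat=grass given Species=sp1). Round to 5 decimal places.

0.07692

P(Species=sp1) = 0.044 + 0.015 + 0.059 + 0.019 + 0.058 = 0.195.
P(Habitat=grass | Species=sp1) = 0.015/0.195 = 0.07692.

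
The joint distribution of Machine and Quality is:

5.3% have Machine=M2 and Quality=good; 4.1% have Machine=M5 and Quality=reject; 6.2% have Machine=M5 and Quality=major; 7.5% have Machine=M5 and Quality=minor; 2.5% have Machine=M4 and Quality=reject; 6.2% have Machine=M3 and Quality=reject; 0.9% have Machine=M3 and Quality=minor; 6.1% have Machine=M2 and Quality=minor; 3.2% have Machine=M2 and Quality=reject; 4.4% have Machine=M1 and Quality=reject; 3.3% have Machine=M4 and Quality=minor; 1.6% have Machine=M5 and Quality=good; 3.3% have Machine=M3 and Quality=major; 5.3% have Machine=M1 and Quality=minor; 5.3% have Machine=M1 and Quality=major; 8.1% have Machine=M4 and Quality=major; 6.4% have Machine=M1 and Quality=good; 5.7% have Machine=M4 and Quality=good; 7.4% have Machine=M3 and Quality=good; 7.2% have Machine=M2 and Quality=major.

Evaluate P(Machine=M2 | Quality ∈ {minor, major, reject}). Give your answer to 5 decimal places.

P(Quality=minor) = 0.053 + 0.061 + 0.009 + 0.033 + 0.075 = 0.231.
P(Quality=major) = 0.053 + 0.072 + 0.033 + 0.081 + 0.062 = 0.301.
P(Quality=reject) = 0.044 + 0.032 + 0.062 + 0.025 + 0.041 = 0.204.
P(Quality ∈ {minor, major, reject}) = 0.231 + 0.301 + 0.204 = 0.736; P(Machine=M2, Quality ∈ {minor, major, reject}) = 0.061 + 0.072 + 0.032 = 0.165.
P(Machine=M2 | Quality ∈ {minor, major, reject}) = 0.165/0.736 = 0.22418.

0.22418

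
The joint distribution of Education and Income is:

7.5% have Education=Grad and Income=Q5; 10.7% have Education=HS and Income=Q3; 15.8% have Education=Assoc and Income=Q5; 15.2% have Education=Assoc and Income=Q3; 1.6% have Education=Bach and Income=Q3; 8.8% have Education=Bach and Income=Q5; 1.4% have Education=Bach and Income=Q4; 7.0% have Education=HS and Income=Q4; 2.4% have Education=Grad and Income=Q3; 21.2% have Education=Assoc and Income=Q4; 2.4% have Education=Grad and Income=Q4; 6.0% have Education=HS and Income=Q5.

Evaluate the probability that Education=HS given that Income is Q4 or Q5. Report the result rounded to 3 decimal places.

P(Income=Q4) = 0.070 + 0.212 + 0.014 + 0.024 = 0.320.
P(Income=Q5) = 0.060 + 0.158 + 0.088 + 0.075 = 0.381.
P(Income ∈ {Q4, Q5}) = 0.320 + 0.381 = 0.701; P(Education=HS, Income ∈ {Q4, Q5}) = 0.070 + 0.060 = 0.130.
P(Education=HS | Income ∈ {Q4, Q5}) = 0.130/0.701 = 0.185.

0.185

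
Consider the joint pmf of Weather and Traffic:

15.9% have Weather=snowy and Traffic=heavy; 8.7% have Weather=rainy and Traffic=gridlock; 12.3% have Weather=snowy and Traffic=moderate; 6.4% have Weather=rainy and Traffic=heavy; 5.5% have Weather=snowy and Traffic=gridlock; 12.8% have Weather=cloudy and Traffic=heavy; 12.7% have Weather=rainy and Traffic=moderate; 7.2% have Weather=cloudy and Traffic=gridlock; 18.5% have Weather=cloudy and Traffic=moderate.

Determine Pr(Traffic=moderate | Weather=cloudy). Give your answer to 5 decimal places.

0.48052

P(Weather=cloudy) = 0.185 + 0.128 + 0.072 = 0.385.
P(Traffic=moderate | Weather=cloudy) = 0.185/0.385 = 0.48052.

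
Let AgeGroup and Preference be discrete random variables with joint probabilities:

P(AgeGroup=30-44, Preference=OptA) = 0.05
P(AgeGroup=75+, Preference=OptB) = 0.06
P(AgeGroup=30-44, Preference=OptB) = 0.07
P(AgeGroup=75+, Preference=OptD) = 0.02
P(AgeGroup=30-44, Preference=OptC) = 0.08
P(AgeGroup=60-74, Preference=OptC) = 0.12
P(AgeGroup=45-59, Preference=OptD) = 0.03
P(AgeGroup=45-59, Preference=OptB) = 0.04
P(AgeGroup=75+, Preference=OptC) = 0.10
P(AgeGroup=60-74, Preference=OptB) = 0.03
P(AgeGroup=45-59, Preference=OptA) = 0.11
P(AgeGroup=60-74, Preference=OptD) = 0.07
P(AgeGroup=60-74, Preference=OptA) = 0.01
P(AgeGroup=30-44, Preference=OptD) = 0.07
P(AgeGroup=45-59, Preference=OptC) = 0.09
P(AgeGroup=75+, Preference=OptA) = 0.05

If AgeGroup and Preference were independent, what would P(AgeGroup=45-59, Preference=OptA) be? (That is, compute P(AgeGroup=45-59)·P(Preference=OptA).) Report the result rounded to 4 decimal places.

0.0594

P(AgeGroup=45-59) = 0.11 + 0.04 + 0.09 + 0.03 = 0.27.
P(Preference=OptA) = 0.05 + 0.11 + 0.01 + 0.05 = 0.22.
Product: 0.27 × 0.22 = 0.0594.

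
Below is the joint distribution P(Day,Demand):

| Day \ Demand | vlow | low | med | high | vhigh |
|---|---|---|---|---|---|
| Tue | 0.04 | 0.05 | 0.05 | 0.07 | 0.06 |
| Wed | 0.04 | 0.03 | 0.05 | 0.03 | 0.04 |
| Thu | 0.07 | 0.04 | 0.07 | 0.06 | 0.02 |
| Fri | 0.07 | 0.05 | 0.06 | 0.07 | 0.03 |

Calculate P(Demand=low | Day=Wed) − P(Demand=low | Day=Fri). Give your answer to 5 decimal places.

-0.02068

P(Day=Wed) = 0.04 + 0.03 + 0.05 + 0.03 + 0.04 = 0.19; P(Demand=low | Day=Wed) = 0.03/0.19 = 0.157895.
P(Day=Fri) = 0.07 + 0.05 + 0.06 + 0.07 + 0.03 = 0.28; P(Demand=low | Day=Fri) = 0.05/0.28 = 0.178571.
Difference = -0.02068.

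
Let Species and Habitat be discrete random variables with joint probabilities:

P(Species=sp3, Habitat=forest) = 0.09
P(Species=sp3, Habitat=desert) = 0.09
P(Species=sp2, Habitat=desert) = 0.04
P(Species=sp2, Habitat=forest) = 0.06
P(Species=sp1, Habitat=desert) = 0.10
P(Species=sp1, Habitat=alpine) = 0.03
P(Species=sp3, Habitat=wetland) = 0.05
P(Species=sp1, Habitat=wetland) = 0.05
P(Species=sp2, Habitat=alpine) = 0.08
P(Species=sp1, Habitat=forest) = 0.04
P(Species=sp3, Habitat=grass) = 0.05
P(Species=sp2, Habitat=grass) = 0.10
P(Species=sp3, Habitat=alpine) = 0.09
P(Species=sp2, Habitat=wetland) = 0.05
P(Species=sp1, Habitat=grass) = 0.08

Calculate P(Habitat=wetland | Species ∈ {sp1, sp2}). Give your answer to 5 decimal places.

0.15873

P(Species=sp1) = 0.04 + 0.08 + 0.05 + 0.10 + 0.03 = 0.30.
P(Species=sp2) = 0.06 + 0.10 + 0.05 + 0.04 + 0.08 = 0.33.
P(Species ∈ {sp1, sp2}) = 0.30 + 0.33 = 0.63; P(Habitat=wetland, Species ∈ {sp1, sp2}) = 0.05 + 0.05 = 0.10.
P(Habitat=wetland | Species ∈ {sp1, sp2}) = 0.10/0.63 = 0.15873.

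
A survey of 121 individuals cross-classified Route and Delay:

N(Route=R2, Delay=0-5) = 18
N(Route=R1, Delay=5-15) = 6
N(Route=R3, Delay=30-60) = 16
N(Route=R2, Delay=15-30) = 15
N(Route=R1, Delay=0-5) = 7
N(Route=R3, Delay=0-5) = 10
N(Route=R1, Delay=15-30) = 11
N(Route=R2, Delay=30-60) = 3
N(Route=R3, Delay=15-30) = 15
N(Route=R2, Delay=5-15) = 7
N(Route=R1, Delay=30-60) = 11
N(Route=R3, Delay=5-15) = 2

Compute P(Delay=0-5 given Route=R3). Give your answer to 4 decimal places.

Total with Route=R3: 10 + 2 + 15 + 16 = 43.
P(Delay=0-5 | Route=R3) = 10/43 = 0.2326.

0.2326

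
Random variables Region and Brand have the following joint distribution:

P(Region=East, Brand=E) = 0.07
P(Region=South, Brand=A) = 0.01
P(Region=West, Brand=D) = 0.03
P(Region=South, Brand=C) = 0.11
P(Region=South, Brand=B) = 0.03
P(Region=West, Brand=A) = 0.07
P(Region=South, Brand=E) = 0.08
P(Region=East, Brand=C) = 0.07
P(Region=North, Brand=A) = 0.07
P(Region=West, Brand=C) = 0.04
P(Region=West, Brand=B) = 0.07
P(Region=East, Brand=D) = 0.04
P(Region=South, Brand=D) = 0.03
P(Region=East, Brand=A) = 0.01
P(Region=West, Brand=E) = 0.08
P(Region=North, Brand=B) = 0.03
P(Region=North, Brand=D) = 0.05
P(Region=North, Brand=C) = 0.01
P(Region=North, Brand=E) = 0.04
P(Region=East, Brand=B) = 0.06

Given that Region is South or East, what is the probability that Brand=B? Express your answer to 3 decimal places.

0.176

P(Region=South) = 0.01 + 0.03 + 0.11 + 0.03 + 0.08 = 0.26.
P(Region=East) = 0.01 + 0.06 + 0.07 + 0.04 + 0.07 = 0.25.
P(Region ∈ {South, East}) = 0.26 + 0.25 = 0.51; P(Brand=B, Region ∈ {South, East}) = 0.03 + 0.06 = 0.09.
P(Brand=B | Region ∈ {South, East}) = 0.09/0.51 = 0.176.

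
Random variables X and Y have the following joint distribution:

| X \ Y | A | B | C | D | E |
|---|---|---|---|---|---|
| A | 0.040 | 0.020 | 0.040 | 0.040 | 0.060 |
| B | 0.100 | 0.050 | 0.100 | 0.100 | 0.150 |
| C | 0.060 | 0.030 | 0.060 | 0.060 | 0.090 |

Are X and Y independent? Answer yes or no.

Every cell satisfies P(X,Y) = P(X)·P(Y). For instance P(X=A) = 0.200, P(Y=A) = 0.200, and 0.200×0.200 = 0.040 matches the joint entry. So X and Y are independent.

yes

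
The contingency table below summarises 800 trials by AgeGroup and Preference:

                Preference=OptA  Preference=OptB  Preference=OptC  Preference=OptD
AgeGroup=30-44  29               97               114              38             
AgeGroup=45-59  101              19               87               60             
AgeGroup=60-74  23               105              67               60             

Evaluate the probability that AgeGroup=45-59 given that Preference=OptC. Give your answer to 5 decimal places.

Total with Preference=OptC: 114 + 87 + 67 = 268.
P(AgeGroup=45-59 | Preference=OptC) = 87/268 = 0.32463.

0.32463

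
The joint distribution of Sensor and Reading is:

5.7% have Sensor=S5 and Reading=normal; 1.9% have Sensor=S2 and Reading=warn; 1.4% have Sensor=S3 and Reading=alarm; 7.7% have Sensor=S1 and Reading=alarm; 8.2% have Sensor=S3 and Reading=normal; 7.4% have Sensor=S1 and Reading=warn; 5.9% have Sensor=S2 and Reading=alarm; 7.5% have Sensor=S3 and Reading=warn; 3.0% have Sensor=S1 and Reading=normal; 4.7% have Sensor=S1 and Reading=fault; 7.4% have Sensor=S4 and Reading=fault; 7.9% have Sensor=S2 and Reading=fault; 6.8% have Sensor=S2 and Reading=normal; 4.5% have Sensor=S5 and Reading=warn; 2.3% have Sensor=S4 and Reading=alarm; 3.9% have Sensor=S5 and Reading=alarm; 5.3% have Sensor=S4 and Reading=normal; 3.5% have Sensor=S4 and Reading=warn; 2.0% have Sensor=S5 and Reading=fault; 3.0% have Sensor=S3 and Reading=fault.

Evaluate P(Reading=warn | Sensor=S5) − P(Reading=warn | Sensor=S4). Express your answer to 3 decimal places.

P(Sensor=S5) = 0.057 + 0.045 + 0.039 + 0.020 = 0.161; P(Reading=warn | Sensor=S5) = 0.045/0.161 = 0.2795.
P(Sensor=S4) = 0.053 + 0.035 + 0.023 + 0.074 = 0.185; P(Reading=warn | Sensor=S4) = 0.035/0.185 = 0.1892.
Difference = 0.090.

0.090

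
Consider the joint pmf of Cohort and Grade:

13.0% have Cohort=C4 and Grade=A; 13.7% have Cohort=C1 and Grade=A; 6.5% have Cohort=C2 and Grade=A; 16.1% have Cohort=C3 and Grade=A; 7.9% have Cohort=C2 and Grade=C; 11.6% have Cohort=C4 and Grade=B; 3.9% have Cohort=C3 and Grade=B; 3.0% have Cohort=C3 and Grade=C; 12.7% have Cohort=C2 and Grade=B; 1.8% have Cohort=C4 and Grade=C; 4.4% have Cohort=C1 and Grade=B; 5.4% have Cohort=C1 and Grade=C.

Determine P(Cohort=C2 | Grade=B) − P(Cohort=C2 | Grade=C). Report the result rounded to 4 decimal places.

-0.0469

P(Grade=B) = 0.044 + 0.127 + 0.039 + 0.116 = 0.326; P(Cohort=C2 | Grade=B) = 0.127/0.326 = 0.38957.
P(Grade=C) = 0.054 + 0.079 + 0.030 + 0.018 = 0.181; P(Cohort=C2 | Grade=C) = 0.079/0.181 = 0.43646.
Difference = -0.0469.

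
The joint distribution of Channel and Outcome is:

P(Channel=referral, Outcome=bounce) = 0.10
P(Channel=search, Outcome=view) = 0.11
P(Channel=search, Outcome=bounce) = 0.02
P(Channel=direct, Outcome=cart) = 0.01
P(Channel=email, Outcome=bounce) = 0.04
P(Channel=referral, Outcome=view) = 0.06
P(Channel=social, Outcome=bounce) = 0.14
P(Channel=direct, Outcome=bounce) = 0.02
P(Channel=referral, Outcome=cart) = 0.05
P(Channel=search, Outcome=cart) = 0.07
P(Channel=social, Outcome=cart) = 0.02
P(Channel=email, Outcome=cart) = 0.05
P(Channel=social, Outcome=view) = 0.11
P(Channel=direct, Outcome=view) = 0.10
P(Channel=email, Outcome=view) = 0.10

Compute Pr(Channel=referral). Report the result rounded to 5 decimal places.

P(Channel=referral) = 0.10 + 0.06 + 0.05 = 0.21.

0.21000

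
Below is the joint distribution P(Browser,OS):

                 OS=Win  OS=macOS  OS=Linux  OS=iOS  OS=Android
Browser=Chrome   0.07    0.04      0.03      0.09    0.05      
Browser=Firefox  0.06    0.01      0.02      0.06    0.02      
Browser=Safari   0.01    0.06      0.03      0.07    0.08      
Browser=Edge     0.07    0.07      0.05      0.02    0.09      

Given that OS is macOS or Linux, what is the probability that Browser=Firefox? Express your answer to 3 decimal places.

0.097

P(OS=macOS) = 0.04 + 0.01 + 0.06 + 0.07 = 0.18.
P(OS=Linux) = 0.03 + 0.02 + 0.03 + 0.05 = 0.13.
P(OS ∈ {macOS, Linux}) = 0.18 + 0.13 = 0.31; P(Browser=Firefox, OS ∈ {macOS, Linux}) = 0.01 + 0.02 = 0.03.
P(Browser=Firefox | OS ∈ {macOS, Linux}) = 0.03/0.31 = 0.097.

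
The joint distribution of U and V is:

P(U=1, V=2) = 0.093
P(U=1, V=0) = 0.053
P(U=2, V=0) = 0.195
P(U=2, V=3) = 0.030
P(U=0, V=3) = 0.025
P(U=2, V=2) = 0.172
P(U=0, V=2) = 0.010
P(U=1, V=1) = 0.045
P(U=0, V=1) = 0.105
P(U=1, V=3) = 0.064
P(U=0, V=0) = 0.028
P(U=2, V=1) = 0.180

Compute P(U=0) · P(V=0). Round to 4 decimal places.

P(U=0) = 0.028 + 0.105 + 0.010 + 0.025 = 0.168.
P(V=0) = 0.028 + 0.053 + 0.195 = 0.276.
Product: 0.168 × 0.276 = 0.0464.

0.0464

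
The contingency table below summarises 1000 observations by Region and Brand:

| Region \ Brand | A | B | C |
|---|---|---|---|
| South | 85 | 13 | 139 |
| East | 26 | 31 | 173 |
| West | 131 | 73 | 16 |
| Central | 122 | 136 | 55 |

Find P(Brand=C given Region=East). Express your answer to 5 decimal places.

Total with Region=East: 26 + 31 + 173 = 230.
P(Brand=C | Region=East) = 173/230 = 0.75217.

0.75217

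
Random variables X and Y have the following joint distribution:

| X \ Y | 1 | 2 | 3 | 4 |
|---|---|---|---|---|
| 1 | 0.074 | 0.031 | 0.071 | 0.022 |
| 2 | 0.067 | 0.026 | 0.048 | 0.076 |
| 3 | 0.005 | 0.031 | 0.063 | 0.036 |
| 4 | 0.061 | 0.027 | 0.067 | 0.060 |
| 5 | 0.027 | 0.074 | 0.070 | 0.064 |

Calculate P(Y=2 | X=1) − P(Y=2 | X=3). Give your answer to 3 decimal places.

-0.073

P(X=1) = 0.074 + 0.031 + 0.071 + 0.022 = 0.198; P(Y=2 | X=1) = 0.031/0.198 = 0.1566.
P(X=3) = 0.005 + 0.031 + 0.063 + 0.036 = 0.135; P(Y=2 | X=3) = 0.031/0.135 = 0.2296.
Difference = -0.073.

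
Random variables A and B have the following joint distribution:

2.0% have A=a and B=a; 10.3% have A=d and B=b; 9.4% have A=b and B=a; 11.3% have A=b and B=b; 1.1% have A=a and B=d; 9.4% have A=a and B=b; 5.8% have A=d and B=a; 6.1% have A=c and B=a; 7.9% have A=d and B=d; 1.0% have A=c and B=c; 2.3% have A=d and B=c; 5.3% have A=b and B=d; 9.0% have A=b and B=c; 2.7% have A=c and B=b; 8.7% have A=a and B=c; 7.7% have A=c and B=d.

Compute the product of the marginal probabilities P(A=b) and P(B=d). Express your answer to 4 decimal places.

0.0770

P(A=b) = 0.094 + 0.113 + 0.090 + 0.053 = 0.350.
P(B=d) = 0.011 + 0.053 + 0.077 + 0.079 = 0.220.
Product: 0.350 × 0.220 = 0.0770.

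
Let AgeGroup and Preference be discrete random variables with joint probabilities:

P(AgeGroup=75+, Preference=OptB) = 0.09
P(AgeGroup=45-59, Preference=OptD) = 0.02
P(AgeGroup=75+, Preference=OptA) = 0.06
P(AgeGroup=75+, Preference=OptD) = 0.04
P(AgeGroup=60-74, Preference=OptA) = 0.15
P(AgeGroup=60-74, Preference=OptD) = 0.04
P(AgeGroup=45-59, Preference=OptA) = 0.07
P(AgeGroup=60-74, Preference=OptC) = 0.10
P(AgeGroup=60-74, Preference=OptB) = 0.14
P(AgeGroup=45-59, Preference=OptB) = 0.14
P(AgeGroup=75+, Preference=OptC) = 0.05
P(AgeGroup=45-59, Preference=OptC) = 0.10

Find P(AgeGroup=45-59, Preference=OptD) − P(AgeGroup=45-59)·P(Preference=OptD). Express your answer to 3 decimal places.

P(AgeGroup=45-59) = 0.07 + 0.14 + 0.10 + 0.02 = 0.33.
P(Preference=OptD) = 0.02 + 0.04 + 0.04 = 0.10.
P(AgeGroup=45-59, Preference=OptD) − P(AgeGroup=45-59)P(Preference=OptD) = 0.02 − 0.33×0.10 = -0.013.

-0.013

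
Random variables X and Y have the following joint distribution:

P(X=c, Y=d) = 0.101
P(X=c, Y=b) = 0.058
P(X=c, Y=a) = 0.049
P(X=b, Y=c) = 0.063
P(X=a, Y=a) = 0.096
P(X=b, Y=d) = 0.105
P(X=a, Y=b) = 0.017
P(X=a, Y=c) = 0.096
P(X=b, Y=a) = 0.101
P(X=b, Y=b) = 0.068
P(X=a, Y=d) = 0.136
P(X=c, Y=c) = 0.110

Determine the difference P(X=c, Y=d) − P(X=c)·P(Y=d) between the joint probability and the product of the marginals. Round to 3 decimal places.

P(X=c) = 0.049 + 0.058 + 0.110 + 0.101 = 0.318.
P(Y=d) = 0.136 + 0.105 + 0.101 = 0.342.
P(X=c, Y=d) − P(X=c)P(Y=d) = 0.101 − 0.318×0.342 = -0.008.

-0.008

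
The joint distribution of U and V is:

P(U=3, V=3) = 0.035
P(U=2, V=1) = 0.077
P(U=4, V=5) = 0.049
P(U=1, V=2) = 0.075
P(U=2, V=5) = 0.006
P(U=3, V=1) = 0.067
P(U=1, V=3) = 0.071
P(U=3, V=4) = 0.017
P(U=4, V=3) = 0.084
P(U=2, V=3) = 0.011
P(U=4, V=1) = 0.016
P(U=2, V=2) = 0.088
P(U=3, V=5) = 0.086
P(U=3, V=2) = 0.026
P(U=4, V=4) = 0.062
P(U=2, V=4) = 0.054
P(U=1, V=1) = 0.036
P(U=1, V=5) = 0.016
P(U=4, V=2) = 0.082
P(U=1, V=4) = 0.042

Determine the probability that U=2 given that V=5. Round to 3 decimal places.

P(V=5) = 0.016 + 0.006 + 0.086 + 0.049 = 0.157.
P(U=2 | V=5) = 0.006/0.157 = 0.038.

0.038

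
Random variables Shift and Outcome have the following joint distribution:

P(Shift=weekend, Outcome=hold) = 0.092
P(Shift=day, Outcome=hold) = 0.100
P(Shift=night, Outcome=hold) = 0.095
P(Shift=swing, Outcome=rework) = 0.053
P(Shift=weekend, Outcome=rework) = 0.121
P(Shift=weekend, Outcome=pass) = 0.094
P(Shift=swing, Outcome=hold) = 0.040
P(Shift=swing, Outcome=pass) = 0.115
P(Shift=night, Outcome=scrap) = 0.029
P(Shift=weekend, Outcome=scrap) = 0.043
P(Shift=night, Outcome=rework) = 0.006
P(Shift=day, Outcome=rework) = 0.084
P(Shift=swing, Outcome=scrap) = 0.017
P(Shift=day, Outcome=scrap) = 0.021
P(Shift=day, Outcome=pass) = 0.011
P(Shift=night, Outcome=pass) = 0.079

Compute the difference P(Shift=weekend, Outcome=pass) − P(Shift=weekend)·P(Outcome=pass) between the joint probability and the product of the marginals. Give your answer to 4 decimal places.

P(Shift=weekend) = 0.094 + 0.121 + 0.043 + 0.092 = 0.350.
P(Outcome=pass) = 0.011 + 0.115 + 0.079 + 0.094 = 0.299.
P(Shift=weekend, Outcome=pass) − P(Shift=weekend)P(Outcome=pass) = 0.094 − 0.350×0.299 = -0.0107.

-0.0107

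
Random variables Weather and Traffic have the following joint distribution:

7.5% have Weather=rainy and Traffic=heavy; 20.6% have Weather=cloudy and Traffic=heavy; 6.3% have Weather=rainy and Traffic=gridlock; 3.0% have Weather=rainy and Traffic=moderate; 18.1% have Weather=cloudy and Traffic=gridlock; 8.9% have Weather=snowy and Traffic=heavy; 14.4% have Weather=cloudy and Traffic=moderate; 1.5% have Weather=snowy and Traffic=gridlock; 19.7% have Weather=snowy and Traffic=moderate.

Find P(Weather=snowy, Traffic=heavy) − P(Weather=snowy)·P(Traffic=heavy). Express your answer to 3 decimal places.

P(Weather=snowy) = 0.197 + 0.089 + 0.015 = 0.301.
P(Traffic=heavy) = 0.206 + 0.075 + 0.089 = 0.370.
P(Weather=snowy, Traffic=heavy) − P(Weather=snowy)P(Traffic=heavy) = 0.089 − 0.301×0.370 = -0.022.

-0.022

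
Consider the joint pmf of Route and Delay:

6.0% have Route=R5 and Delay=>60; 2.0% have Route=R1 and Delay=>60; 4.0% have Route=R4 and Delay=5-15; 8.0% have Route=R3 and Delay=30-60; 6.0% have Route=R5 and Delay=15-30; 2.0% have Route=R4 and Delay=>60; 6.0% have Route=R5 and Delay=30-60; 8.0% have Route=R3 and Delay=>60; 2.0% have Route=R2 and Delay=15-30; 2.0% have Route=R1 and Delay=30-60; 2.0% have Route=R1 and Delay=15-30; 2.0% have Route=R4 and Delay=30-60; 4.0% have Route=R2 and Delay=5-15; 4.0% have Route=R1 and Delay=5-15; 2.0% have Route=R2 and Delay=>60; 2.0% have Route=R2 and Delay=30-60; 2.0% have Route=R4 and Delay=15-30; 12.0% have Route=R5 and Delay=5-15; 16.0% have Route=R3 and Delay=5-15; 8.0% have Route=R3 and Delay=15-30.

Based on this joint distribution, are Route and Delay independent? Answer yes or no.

yes

Every cell satisfies P(Route,Delay) = P(Route)·P(Delay). For instance P(Route=R4) = 0.100, P(Delay=>60) = 0.200, and 0.100×0.200 = 0.020 matches the joint entry. So Route and Delay are independent.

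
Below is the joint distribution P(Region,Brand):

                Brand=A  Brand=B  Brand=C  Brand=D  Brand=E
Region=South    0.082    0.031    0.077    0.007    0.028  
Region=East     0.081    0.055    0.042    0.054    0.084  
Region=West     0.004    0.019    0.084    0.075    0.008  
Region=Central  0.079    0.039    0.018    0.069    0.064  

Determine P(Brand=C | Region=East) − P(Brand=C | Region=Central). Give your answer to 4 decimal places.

P(Region=East) = 0.081 + 0.055 + 0.042 + 0.054 + 0.084 = 0.316; P(Brand=C | Region=East) = 0.042/0.316 = 0.13291.
P(Region=Central) = 0.079 + 0.039 + 0.018 + 0.069 + 0.064 = 0.269; P(Brand=C | Region=Central) = 0.018/0.269 = 0.06691.
Difference = 0.0660.

0.0660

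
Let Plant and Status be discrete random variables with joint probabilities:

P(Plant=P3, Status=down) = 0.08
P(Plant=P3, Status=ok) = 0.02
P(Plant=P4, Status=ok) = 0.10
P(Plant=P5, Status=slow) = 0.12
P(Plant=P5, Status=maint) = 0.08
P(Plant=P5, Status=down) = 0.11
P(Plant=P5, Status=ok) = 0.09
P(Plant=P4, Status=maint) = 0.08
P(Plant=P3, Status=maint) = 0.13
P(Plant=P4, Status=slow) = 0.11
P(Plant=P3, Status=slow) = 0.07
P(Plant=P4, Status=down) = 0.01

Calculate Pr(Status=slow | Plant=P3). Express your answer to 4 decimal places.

0.2333

P(Plant=P3) = 0.02 + 0.07 + 0.08 + 0.13 = 0.30.
P(Status=slow | Plant=P3) = 0.07/0.30 = 0.2333.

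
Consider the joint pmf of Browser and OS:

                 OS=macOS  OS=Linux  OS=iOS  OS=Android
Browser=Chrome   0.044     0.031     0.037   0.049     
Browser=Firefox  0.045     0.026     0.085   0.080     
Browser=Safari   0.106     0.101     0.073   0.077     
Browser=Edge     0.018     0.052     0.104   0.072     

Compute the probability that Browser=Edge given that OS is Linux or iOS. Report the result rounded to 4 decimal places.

P(OS=Linux) = 0.031 + 0.026 + 0.101 + 0.052 = 0.210.
P(OS=iOS) = 0.037 + 0.085 + 0.073 + 0.104 = 0.299.
P(OS ∈ {Linux, iOS}) = 0.210 + 0.299 = 0.509; P(Browser=Edge, OS ∈ {Linux, iOS}) = 0.052 + 0.104 = 0.156.
P(Browser=Edge | OS ∈ {Linux, iOS}) = 0.156/0.509 = 0.3065.

0.3065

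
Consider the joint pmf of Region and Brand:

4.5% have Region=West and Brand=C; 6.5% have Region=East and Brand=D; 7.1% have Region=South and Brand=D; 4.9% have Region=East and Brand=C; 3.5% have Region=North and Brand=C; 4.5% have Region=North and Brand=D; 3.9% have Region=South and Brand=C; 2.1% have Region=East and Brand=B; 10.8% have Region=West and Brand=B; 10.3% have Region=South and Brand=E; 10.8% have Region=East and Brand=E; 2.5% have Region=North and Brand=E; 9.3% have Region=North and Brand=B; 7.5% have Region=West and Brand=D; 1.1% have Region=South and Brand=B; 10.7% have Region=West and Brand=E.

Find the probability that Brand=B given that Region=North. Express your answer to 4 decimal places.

P(Region=North) = 0.093 + 0.035 + 0.045 + 0.025 = 0.198.
P(Brand=B | Region=North) = 0.093/0.198 = 0.4697.

0.4697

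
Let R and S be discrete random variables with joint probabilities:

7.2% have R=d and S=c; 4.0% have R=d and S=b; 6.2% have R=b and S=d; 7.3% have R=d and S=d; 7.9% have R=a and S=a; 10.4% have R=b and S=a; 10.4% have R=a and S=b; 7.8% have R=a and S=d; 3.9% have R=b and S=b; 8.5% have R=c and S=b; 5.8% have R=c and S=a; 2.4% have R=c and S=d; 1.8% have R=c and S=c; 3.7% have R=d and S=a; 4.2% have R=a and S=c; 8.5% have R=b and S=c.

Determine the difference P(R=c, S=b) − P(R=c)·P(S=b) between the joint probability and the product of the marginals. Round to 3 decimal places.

0.035

P(R=c) = 0.058 + 0.085 + 0.018 + 0.024 = 0.185.
P(S=b) = 0.104 + 0.039 + 0.085 + 0.040 = 0.268.
P(R=c, S=b) − P(R=c)P(S=b) = 0.085 − 0.185×0.268 = 0.035.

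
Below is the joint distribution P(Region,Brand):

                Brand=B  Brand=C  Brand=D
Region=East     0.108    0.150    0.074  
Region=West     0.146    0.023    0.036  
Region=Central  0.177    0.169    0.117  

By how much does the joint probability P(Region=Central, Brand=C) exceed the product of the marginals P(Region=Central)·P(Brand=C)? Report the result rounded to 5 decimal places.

P(Region=Central) = 0.177 + 0.169 + 0.117 = 0.463.
P(Brand=C) = 0.150 + 0.023 + 0.169 = 0.342.
P(Region=Central, Brand=C) − P(Region=Central)P(Brand=C) = 0.169 − 0.463×0.342 = 0.01065.

0.01065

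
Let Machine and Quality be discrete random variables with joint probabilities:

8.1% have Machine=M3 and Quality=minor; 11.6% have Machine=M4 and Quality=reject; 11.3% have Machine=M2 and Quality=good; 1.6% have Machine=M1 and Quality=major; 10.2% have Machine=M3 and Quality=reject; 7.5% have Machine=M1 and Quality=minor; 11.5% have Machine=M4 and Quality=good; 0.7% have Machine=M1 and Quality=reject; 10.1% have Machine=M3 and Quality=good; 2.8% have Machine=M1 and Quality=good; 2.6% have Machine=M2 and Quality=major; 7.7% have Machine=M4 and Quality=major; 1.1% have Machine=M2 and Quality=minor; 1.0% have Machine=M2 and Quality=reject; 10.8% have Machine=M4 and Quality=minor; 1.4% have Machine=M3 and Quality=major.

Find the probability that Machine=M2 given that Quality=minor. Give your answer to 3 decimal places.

0.040

P(Quality=minor) = 0.075 + 0.011 + 0.081 + 0.108 = 0.275.
P(Machine=M2 | Quality=minor) = 0.011/0.275 = 0.040.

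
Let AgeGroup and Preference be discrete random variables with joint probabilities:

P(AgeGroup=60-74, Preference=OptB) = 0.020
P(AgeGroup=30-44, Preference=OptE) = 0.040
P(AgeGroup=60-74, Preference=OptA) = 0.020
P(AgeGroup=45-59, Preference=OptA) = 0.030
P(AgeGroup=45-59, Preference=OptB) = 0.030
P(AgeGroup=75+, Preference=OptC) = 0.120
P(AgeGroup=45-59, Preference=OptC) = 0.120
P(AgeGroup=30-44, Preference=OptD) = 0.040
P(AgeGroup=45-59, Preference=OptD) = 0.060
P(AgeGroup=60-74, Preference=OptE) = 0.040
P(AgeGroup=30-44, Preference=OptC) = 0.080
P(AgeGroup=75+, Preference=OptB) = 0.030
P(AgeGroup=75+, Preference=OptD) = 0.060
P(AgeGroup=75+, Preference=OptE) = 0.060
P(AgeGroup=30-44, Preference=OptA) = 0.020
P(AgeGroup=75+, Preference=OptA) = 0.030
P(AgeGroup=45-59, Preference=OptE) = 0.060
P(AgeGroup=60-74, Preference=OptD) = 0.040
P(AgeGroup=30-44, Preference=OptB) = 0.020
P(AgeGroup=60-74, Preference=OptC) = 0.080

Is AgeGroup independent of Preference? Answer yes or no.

yes

Every cell satisfies P(AgeGroup,Preference) = P(AgeGroup)·P(Preference). For instance P(AgeGroup=30-44) = 0.200, P(Preference=OptB) = 0.100, and 0.200×0.100 = 0.020 matches the joint entry. So AgeGroup and Preference are independent.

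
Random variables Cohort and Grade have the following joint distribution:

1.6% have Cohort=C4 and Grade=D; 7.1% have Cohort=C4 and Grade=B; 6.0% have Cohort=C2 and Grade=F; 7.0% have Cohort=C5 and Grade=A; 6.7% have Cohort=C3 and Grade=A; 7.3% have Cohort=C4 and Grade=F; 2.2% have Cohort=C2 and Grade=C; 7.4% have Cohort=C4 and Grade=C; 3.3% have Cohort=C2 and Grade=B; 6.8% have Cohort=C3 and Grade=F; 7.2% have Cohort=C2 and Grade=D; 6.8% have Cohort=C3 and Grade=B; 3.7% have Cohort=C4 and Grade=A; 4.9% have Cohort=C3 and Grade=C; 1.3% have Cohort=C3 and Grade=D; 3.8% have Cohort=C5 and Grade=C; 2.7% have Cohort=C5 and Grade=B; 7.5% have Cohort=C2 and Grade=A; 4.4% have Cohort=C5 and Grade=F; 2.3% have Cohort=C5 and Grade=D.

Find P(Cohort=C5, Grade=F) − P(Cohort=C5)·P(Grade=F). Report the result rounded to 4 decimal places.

P(Cohort=C5) = 0.070 + 0.027 + 0.038 + 0.023 + 0.044 = 0.202.
P(Grade=F) = 0.060 + 0.068 + 0.073 + 0.044 = 0.245.
P(Cohort=C5, Grade=F) − P(Cohort=C5)P(Grade=F) = 0.044 − 0.202×0.245 = -0.0055.

-0.0055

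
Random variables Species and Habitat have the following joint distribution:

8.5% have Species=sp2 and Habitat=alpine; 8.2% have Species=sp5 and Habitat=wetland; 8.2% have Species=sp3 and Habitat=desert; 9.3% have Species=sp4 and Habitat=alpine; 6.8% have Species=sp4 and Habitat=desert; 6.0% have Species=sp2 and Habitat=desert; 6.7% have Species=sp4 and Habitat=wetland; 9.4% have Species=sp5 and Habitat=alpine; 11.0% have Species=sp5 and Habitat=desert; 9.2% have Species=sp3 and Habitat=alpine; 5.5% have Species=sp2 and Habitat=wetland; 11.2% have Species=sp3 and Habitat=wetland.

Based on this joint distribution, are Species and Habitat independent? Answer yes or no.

P(Species=sp3) = 0.286 and P(Habitat=wetland) = 0.316, so their product is 0.09038, but P(Species=sp3, Habitat=wetland) = 0.112. Since these differ, Species and Habitat are not independent.

no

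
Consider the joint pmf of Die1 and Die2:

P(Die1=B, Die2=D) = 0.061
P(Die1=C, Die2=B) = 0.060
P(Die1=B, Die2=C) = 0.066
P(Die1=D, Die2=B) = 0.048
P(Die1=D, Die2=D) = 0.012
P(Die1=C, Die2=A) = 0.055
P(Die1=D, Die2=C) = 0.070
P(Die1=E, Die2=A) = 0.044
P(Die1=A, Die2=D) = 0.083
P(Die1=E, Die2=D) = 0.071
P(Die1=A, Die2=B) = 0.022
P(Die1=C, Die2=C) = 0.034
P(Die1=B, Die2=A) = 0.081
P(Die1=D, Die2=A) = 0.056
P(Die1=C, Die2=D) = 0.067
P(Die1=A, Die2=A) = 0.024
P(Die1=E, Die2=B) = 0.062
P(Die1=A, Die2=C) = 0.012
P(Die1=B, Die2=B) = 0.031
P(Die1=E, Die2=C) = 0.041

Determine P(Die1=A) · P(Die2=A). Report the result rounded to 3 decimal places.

P(Die1=A) = 0.024 + 0.022 + 0.012 + 0.083 = 0.141.
P(Die2=A) = 0.024 + 0.081 + 0.055 + 0.056 + 0.044 = 0.260.
Product: 0.141 × 0.260 = 0.037.

0.037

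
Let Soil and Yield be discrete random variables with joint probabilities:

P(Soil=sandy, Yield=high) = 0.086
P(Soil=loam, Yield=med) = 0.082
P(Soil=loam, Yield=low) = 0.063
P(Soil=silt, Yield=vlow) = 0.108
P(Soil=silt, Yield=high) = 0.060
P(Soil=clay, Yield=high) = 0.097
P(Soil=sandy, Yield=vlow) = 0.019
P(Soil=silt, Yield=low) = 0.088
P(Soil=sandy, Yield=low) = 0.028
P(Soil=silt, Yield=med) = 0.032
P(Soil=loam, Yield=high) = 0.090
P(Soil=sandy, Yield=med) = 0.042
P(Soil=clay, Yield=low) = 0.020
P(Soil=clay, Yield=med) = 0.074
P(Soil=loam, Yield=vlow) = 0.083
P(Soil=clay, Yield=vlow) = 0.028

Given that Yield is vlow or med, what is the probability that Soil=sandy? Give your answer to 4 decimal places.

0.1303

P(Yield=vlow) = 0.019 + 0.083 + 0.028 + 0.108 = 0.238.
P(Yield=med) = 0.042 + 0.082 + 0.074 + 0.032 = 0.230.
P(Yield ∈ {vlow, med}) = 0.238 + 0.230 = 0.468; P(Soil=sandy, Yield ∈ {vlow, med}) = 0.019 + 0.042 = 0.061.
P(Soil=sandy | Yield ∈ {vlow, med}) = 0.061/0.468 = 0.1303.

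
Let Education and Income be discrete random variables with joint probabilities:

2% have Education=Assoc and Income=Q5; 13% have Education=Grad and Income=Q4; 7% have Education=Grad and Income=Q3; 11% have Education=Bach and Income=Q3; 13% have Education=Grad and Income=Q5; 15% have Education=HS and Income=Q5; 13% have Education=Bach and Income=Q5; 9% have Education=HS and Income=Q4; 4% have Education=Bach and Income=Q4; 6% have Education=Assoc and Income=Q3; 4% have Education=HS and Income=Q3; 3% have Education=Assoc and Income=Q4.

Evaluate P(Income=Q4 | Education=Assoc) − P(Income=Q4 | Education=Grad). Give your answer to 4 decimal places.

-0.1212

P(Education=Assoc) = 0.06 + 0.03 + 0.02 = 0.11; P(Income=Q4 | Education=Assoc) = 0.03/0.11 = 0.27273.
P(Education=Grad) = 0.07 + 0.13 + 0.13 = 0.33; P(Income=Q4 | Education=Grad) = 0.13/0.33 = 0.39394.
Difference = -0.1212.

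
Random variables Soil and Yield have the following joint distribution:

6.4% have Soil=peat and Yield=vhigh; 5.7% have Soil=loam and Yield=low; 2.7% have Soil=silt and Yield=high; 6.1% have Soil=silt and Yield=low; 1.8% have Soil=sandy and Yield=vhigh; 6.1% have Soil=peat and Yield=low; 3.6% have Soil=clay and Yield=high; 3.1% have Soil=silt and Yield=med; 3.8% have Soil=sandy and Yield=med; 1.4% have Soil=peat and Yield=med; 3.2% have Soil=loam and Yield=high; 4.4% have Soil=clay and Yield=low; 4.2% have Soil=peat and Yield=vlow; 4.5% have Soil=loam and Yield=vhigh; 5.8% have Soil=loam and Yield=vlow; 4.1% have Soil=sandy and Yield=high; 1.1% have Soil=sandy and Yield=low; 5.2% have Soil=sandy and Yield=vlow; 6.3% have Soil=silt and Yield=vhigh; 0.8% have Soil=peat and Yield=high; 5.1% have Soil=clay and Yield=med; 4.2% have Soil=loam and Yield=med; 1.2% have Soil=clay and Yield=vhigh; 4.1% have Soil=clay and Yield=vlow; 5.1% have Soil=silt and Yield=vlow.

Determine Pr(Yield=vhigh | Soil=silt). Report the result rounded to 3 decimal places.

P(Soil=silt) = 0.051 + 0.061 + 0.031 + 0.027 + 0.063 = 0.233.
P(Yield=vhigh | Soil=silt) = 0.063/0.233 = 0.270.

0.270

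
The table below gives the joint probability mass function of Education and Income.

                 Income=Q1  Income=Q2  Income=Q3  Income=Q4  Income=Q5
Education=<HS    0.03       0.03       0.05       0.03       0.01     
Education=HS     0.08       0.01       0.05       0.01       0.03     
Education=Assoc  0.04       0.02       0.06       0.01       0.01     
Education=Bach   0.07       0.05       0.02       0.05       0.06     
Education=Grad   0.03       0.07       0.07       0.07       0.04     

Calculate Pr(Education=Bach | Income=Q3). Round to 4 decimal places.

0.0800

P(Income=Q3) = 0.05 + 0.05 + 0.06 + 0.02 + 0.07 = 0.25.
P(Education=Bach | Income=Q3) = 0.02/0.25 = 0.0800.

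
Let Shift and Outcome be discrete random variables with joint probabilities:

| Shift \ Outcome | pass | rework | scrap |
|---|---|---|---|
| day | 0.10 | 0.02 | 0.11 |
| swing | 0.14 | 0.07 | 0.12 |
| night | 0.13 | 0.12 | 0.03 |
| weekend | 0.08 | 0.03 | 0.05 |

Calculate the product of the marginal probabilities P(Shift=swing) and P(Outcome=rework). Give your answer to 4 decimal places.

P(Shift=swing) = 0.14 + 0.07 + 0.12 = 0.33.
P(Outcome=rework) = 0.02 + 0.07 + 0.12 + 0.03 = 0.24.
Product: 0.33 × 0.24 = 0.0792.

0.0792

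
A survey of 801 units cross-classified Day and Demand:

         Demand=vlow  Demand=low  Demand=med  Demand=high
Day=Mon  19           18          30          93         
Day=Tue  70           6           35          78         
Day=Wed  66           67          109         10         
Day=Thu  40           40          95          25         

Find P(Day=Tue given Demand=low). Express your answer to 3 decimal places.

0.046

Total with Demand=low: 18 + 6 + 67 + 40 = 131.
P(Day=Tue | Demand=low) = 6/131 = 0.046.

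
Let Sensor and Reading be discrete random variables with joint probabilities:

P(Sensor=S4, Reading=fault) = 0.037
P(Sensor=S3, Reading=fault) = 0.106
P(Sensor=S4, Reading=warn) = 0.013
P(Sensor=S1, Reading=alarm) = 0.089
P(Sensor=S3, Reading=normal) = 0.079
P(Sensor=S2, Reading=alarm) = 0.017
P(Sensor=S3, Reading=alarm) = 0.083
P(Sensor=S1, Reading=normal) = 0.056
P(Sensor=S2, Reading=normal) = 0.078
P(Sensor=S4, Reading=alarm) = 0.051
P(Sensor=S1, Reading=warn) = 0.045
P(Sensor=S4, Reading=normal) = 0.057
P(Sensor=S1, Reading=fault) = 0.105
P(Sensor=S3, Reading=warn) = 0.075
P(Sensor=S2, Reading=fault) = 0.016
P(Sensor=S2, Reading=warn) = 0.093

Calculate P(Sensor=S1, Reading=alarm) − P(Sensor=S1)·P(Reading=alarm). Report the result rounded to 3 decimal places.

0.018

P(Sensor=S1) = 0.056 + 0.045 + 0.089 + 0.105 = 0.295.
P(Reading=alarm) = 0.089 + 0.017 + 0.083 + 0.051 = 0.240.
P(Sensor=S1, Reading=alarm) − P(Sensor=S1)P(Reading=alarm) = 0.089 − 0.295×0.240 = 0.018.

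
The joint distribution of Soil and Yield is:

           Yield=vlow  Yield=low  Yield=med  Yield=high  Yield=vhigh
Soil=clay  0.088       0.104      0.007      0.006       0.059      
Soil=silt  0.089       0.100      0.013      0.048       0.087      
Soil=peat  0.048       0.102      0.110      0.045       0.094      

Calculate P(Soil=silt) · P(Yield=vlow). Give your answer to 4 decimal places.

0.0758

P(Soil=silt) = 0.089 + 0.100 + 0.013 + 0.048 + 0.087 = 0.337.
P(Yield=vlow) = 0.088 + 0.089 + 0.048 = 0.225.
Product: 0.337 × 0.225 = 0.0758.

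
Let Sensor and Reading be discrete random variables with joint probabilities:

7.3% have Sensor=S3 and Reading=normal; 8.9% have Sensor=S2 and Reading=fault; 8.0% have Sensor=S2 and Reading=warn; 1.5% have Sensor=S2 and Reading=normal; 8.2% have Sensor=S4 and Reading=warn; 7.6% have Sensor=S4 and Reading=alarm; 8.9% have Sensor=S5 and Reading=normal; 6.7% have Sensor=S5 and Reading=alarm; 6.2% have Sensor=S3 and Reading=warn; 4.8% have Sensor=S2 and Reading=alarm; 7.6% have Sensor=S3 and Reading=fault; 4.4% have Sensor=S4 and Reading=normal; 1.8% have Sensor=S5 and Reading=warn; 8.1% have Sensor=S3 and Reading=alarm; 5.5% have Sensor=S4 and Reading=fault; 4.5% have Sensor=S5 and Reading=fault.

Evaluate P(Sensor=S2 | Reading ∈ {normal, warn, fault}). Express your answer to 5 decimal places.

0.25275

P(Reading=normal) = 0.015 + 0.073 + 0.044 + 0.089 = 0.221.
P(Reading=warn) = 0.080 + 0.062 + 0.082 + 0.018 = 0.242.
P(Reading=fault) = 0.089 + 0.076 + 0.055 + 0.045 = 0.265.
P(Reading ∈ {normal, warn, fault}) = 0.221 + 0.242 + 0.265 = 0.728; P(Sensor=S2, Reading ∈ {normal, warn, fault}) = 0.015 + 0.080 + 0.089 = 0.184.
P(Sensor=S2 | Reading ∈ {normal, warn, fault}) = 0.184/0.728 = 0.25275.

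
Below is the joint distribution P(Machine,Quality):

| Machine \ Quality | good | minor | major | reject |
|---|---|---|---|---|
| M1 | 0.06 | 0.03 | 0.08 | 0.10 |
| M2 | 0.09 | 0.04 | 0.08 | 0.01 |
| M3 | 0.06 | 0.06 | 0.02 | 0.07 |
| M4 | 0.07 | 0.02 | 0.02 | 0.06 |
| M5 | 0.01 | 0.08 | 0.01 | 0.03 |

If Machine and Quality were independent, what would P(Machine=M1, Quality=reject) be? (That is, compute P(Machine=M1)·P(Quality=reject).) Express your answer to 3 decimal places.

0.073

P(Machine=M1) = 0.06 + 0.03 + 0.08 + 0.10 = 0.27.
P(Quality=reject) = 0.10 + 0.01 + 0.07 + 0.06 + 0.03 = 0.27.
Product: 0.27 × 0.27 = 0.073.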